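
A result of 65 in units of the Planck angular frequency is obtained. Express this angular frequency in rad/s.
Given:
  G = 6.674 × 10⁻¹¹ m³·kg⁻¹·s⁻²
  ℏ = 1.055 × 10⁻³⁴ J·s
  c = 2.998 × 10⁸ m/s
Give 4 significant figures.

One Planck angular frequency: ω_P = √(c⁵/(ℏG)) = 1.855 × 10⁴³ rad/s.
65 × 1.855 × 10⁴³ rad/s = 1.206 × 10⁴⁵ rad/s

1.206 × 10⁴⁵ rad/s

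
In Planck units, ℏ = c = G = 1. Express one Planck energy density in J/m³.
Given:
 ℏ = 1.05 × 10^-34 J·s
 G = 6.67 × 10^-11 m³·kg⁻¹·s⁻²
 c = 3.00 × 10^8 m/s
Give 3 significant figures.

The unique combination of the constants set to 1 with dimensions of energy density is u_P = c⁷/(ℏG²).
  = 2.19 × 10^59 / 4.67 × 10^-55
  = 4.68 × 10^113 J/m³

4.68 × 10^113 J/m³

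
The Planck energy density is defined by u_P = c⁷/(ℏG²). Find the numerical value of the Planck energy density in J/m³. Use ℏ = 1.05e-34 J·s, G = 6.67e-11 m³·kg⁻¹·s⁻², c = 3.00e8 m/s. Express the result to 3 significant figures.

4.68e113 J/m³

u_P = c⁷/(ℏG²)
  = 2.19e59 / 4.67e-55
  = 4.68e113 J/m³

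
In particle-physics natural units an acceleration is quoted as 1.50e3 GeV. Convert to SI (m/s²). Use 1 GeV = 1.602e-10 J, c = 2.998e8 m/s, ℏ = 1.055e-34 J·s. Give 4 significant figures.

6.829e35 m/s²

Acceleration is [L]/[T]² = c·[E]/ℏ.
1 GeV → c/ℏ × (1 GeV in J) = 4.552e32 m/s².
Result: 1.50e3 × 4.552e32 = 6.829e35 m/s².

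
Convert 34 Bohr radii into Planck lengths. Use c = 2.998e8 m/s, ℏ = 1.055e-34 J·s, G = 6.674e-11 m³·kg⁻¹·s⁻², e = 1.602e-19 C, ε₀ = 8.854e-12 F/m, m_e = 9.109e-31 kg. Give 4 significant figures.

1.114e26

Bohr radius: a₀ = 4πε₀ℏ²/(m_e e²) = 5.297e-11 m
Planck length: ℓ_P = √(ℏG/c³) = 1.616e-35 m
34 × 5.297e-11 / 1.616e-35 = 1.114e26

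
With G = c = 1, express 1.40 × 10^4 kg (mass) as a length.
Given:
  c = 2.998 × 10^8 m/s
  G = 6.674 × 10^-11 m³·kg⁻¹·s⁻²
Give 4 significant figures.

In G = c = 1 units mass has dimensions of length; the conversion factor is G/c².
1.40 × 10^4 kg × (G/c²) = 1.040 × 10^-23 m

1.040 × 10^-23 m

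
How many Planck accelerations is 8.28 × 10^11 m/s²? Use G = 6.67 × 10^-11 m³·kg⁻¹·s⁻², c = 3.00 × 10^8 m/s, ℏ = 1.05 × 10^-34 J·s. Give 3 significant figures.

1.48 × 10^-40

Planck acceleration: a_P = √(c⁷/(ℏG)) = 5.59 × 10^51 m/s².
8.28 × 10^11 / 5.59 × 10^51 = 1.48 × 10^-40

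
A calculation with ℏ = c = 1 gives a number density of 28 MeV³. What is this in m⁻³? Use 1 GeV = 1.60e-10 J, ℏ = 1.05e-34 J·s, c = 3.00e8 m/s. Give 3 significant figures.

Number density is [L]⁻³ = [E]³/(ℏc)³.
1 GeV³ → 1/(ℏc)³ × (1 GeV in J)³ = 1.31e47 m⁻³.
Convert the energy scale: 28 MeV³ = 2.80e-8 GeV³.
Result: 2.80e-8 × 1.31e47 = 3.67e39 m⁻³.

3.67e39 m⁻³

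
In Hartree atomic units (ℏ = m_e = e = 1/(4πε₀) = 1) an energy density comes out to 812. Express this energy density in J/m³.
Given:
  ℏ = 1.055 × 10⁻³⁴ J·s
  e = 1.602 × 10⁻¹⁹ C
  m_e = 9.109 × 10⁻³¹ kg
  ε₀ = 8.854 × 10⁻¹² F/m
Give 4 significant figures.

One atomic unit of energy density: u_au = E_h/a₀³ = m_e⁴e¹⁰/((4πε₀)⁵ℏ⁸) = 2.929 × 10¹³ J/m³.
812 × 2.929 × 10¹³ J/m³ = 2.378 × 10¹⁶ J/m³

2.378 × 10¹⁶ J/m³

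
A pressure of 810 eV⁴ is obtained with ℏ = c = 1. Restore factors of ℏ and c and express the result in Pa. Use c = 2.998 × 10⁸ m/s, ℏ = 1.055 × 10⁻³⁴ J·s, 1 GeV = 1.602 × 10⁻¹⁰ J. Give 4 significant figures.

1.686 × 10⁴ Pa

Pressure is [E]/[L]³ = [E]⁴/(ℏc)³.
1 GeV⁴ → 1/(ℏc)³ × (1 GeV in J)⁴ = 2.082 × 10³⁷ Pa.
Convert the energy scale: 810 eV⁴ = 8.10 × 10⁻³⁴ GeV⁴.
Result: 8.10 × 10⁻³⁴ × 2.082 × 10³⁷ = 1.686 × 10⁴ Pa.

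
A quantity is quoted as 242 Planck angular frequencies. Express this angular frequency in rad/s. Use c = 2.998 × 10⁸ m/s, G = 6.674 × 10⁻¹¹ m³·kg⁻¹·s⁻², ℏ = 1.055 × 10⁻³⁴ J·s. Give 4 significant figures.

4.488 × 10⁴⁵ rad/s

One Planck angular frequency: ω_P = √(c⁵/(ℏG)) = 1.855 × 10⁴³ rad/s.
242 × 1.855 × 10⁴³ rad/s = 4.488 × 10⁴⁵ rad/s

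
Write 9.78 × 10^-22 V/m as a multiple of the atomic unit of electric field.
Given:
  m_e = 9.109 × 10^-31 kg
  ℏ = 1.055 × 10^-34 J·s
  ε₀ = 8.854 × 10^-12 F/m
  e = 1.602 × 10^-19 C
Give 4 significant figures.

atomic unit of electric field: E_au = E_h/(e a₀) = m_e²e⁵/((4πε₀)³ℏ⁴) = 5.131 × 10^11 V/m.
9.78 × 10^-22 / 5.131 × 10^11 = 1.906 × 10^-33

1.906 × 10^-33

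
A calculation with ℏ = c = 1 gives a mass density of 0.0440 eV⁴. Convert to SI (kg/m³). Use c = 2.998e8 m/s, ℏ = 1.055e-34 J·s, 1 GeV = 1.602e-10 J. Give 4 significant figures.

1.019e-17 kg/m³

Mass density is [E]/(c²[L]³) = [E]⁴/(ℏ³c⁵).
1 GeV⁴ → 1/(ℏ³c⁵) × (1 GeV in J)⁴ = 2.316e20 kg/m³.
Convert the energy scale: 0.0440 eV⁴ = 4.40e-38 GeV⁴.
Result: 4.40e-38 × 2.316e20 = 1.019e-17 kg/m³.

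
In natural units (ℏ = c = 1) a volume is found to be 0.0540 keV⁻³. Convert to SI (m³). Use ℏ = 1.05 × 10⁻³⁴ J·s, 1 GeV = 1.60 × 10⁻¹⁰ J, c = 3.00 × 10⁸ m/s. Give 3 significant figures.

Volume is [L]³ = [E]⁻³·(ℏc)³.
1 GeV⁻³ → (ℏc)³ × (1 GeV in J)⁻³ = 7.63 × 10⁻⁴⁸ m³.
Convert the energy scale: 0.0540 keV⁻³ = 5.40 × 10¹⁶ GeV⁻³.
Result: 5.40 × 10¹⁶ × 7.63 × 10⁻⁴⁸ = 4.12 × 10⁻³¹ m³.

4.12 × 10⁻³¹ m³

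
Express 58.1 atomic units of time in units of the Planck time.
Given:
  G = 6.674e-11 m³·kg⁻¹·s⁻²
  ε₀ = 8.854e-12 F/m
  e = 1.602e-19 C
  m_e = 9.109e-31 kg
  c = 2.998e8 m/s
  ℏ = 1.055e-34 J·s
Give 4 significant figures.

atomic unit of time: τ_au = (4πε₀)²ℏ³/(m_e e⁴) = 2.423e-17 s
Planck time: t_P = √(ℏG/c⁵) = 5.392e-44 s
58.1 × 2.423e-17 / 5.392e-44 = 2.611e28

2.611e28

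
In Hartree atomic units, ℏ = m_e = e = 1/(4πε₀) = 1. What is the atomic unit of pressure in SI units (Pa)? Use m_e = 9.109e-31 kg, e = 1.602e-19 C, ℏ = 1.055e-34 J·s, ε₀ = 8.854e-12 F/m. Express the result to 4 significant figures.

The unique combination of the constants set to 1 with dimensions of pressure is P_au = E_h/a₀³ = m_e⁴e¹⁰/((4πε₀)⁵ℏ⁸).
E_h = 4.354e-18 J
a₀ = 5.297e-11 m
E_h/a₀³ = 2.929e13 Pa

2.929e13 Pa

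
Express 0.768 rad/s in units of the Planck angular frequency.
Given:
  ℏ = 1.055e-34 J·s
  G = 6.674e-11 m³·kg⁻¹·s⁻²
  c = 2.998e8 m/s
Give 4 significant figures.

4.141e-44

Planck angular frequency: ω_P = √(c⁵/(ℏG)) = 1.855e43 rad/s.
0.768 / 1.855e43 = 4.141e-44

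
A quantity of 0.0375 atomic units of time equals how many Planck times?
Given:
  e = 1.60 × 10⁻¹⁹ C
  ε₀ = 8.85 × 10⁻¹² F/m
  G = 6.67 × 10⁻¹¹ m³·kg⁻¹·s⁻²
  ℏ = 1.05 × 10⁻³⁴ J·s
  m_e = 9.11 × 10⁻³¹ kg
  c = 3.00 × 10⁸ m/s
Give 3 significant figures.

atomic unit of time: τ_au = (4πε₀)²ℏ³/(m_e e⁴) = 2.40 × 10⁻¹⁷ s
Planck time: t_P = √(ℏG/c⁵) = 5.37 × 10⁻⁴⁴ s
0.0375 × 2.40 × 10⁻¹⁷ / 5.37 × 10⁻⁴⁴ = 1.68 × 10²⁵

1.68 × 10²⁵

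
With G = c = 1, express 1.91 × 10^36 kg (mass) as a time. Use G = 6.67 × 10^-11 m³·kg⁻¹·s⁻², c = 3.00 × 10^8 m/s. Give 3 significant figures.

Mass → time via G/c³.
1.91 × 10^36 kg × (G/c³) = 4.72 s

4.72 s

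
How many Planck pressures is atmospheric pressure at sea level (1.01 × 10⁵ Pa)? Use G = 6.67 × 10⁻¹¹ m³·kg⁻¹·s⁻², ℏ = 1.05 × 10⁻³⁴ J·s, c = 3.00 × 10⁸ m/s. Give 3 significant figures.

Planck pressure: p_P = c⁷/(ℏG²) = 4.68 × 10¹¹³ Pa.
1.01 × 10⁵ / 4.68 × 10¹¹³ = 2.16 × 10⁻¹⁰⁹

2.16 × 10⁻¹⁰⁹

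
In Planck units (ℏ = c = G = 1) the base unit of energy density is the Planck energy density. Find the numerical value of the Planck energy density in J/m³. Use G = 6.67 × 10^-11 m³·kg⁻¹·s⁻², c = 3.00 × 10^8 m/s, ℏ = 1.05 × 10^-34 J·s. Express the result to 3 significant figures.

u_P = c⁷/(ℏG²)
  = 2.19 × 10^59 / 4.67 × 10^-55
  = 4.68 × 10^113 J/m³

4.68 × 10^113 J/m³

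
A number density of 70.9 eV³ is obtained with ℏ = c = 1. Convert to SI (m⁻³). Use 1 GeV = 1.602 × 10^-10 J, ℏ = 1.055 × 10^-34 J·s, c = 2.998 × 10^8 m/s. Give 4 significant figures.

9.213 × 10^21 m⁻³

Number density is [L]⁻³ = [E]³/(ℏc)³.
1 GeV³ → 1/(ℏc)³ × (1 GeV in J)³ = 1.299 × 10^47 m⁻³.
Convert the energy scale: 70.9 eV³ = 7.09 × 10^-26 GeV³.
Result: 7.09 × 10^-26 × 1.299 × 10^47 = 9.213 × 10^21 m⁻³.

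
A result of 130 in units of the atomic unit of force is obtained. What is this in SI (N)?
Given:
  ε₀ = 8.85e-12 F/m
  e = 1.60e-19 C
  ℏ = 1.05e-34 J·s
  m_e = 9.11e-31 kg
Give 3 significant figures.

1.08e-5 N

One atomic unit of force: F_au = E_h/a₀ = m_e²e⁶/((4πε₀)³ℏ⁴) = 8.33e-8 N.
130 × 8.33e-8 N = 1.08e-5 N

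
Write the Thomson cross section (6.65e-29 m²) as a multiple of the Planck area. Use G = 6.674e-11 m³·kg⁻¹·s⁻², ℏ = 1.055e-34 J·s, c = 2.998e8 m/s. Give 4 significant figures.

2.545e41

Planck area: A_P = ℏG/c³ = 2.613e-70 m².
6.65e-29 / 2.613e-70 = 2.545e41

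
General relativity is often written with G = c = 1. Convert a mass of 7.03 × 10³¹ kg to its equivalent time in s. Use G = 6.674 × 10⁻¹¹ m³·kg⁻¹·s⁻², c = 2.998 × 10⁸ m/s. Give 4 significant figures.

1.741 × 10⁻⁴ s

Mass → time via G/c³.
7.03 × 10³¹ kg × (G/c³) = 1.741 × 10⁻⁴ s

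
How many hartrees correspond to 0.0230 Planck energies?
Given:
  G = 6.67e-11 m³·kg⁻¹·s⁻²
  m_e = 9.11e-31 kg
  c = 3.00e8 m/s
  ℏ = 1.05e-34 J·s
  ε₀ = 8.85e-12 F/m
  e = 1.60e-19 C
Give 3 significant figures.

Planck energy: E_P = √(ℏc⁵/G) = 1.96e9 J
hartree: E_h = m_e e⁴/(4πε₀ℏ)² = 4.38e-18 J
0.0230 × 1.96e9 / 4.38e-18 = 1.03e25

1.03e25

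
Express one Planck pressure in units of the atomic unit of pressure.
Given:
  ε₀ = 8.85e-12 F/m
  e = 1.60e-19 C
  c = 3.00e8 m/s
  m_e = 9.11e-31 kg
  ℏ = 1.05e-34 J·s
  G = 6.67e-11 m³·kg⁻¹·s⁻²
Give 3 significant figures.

1.55e100

Planck pressure: p_P = c⁷/(ℏG²) = 4.68e113 Pa
atomic unit of pressure: P_au = E_h/a₀³ = m_e⁴e¹⁰/((4πε₀)⁵ℏ⁸) = 3.01e13 Pa
ratio = 4.68e113 / 3.01e13 = 1.55e100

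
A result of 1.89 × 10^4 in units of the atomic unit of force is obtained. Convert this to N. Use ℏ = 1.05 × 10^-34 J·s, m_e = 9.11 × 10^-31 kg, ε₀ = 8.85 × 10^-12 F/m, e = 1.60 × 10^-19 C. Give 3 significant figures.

One atomic unit of force: F_au = E_h/a₀ = m_e²e⁶/((4πε₀)³ℏ⁴) = 8.33 × 10^-8 N.
1.89 × 10^4 × 8.33 × 10^-8 N = 1.57 × 10^-3 N

1.57 × 10^-3 N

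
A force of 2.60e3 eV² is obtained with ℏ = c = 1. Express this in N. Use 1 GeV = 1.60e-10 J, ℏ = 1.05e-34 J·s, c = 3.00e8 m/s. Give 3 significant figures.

2.11e-9 N

Force is [E]/[L] = [E]²/(ℏc); restore (ℏc)⁻¹.
1 GeV² → 1/(ℏc) × (1 GeV in J)² = 8.13e5 N.
Convert the energy scale: 2.60e3 eV² = 2.60e-15 GeV².
Result: 2.60e-15 × 8.13e5 = 2.11e-9 N.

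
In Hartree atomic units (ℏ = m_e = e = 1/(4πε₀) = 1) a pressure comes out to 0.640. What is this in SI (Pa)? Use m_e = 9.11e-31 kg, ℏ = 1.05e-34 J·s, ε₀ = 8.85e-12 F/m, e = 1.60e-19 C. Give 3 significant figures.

1.93e13 Pa

One atomic unit of pressure: P_au = E_h/a₀³ = m_e⁴e¹⁰/((4πε₀)⁵ℏ⁸) = 3.01e13 Pa.
0.640 × 3.01e13 Pa = 1.93e13 Pa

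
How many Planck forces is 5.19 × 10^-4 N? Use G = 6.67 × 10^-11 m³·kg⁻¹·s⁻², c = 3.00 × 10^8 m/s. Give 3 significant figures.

Planck force: F_P = c⁴/G = 1.21 × 10^44 N.
5.19 × 10^-4 / 1.21 × 10^44 = 4.27 × 10^-48

4.27 × 10^-48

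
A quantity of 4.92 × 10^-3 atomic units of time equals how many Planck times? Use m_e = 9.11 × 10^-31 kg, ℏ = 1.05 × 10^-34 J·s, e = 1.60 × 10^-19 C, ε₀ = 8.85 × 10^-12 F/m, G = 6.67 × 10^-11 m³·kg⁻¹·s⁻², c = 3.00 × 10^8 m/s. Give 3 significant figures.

atomic unit of time: τ_au = (4πε₀)²ℏ³/(m_e e⁴) = 2.40 × 10^-17 s
Planck time: t_P = √(ℏG/c⁵) = 5.37 × 10^-44 s
4.92 × 10^-3 × 2.40 × 10^-17 / 5.37 × 10^-44 = 2.20 × 10^24

2.20 × 10^24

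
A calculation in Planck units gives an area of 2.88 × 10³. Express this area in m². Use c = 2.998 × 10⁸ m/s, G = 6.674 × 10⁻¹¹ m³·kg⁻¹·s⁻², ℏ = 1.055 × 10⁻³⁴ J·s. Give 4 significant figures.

7.526 × 10⁻⁶⁷ m²

One Planck area: A_P = ℏG/c³ = 2.613 × 10⁻⁷⁰ m².
2.88 × 10³ × 2.613 × 10⁻⁷⁰ m² = 7.526 × 10⁻⁶⁷ m²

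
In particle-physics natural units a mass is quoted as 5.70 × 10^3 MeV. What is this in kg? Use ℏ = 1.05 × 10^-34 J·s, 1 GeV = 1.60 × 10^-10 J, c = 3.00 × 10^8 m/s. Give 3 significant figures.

Mass is [E]/c²; divide by c².
1 GeV → 1/c² × (1 GeV in J) = 1.78 × 10^-27 kg.
Convert the energy scale: 5.70 × 10^3 MeV = 5.70 GeV.
Result: 5.70 × 1.78 × 10^-27 = 1.01 × 10^-26 kg.

1.01 × 10^-26 kg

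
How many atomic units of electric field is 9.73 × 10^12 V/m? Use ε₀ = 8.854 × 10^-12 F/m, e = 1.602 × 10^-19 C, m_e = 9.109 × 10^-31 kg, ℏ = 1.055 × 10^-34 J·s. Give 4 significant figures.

18.96

atomic unit of electric field: E_au = E_h/(e a₀) = m_e²e⁵/((4πε₀)³ℏ⁴) = 5.131 × 10^11 V/m.
9.73 × 10^12 / 5.131 × 10^11 = 18.96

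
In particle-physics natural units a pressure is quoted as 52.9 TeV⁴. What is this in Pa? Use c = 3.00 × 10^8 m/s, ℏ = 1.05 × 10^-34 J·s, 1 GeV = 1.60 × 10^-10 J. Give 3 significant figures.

Pressure is [E]/[L]³ = [E]⁴/(ℏc)³.
1 GeV⁴ → 1/(ℏc)³ × (1 GeV in J)⁴ = 2.10 × 10^37 Pa.
Convert the energy scale: 52.9 TeV⁴ = 5.29 × 10^13 GeV⁴.
Result: 5.29 × 10^13 × 2.10 × 10^37 = 1.11 × 10^51 Pa.

1.11 × 10^51 Pa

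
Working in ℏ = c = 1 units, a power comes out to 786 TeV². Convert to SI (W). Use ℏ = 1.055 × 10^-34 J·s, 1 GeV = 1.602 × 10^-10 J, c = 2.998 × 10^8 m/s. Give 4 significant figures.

1.912 × 10^23 W

Power is [E]/[T] = [E]²/ℏ.
1 GeV² → 1/ℏ × (1 GeV in J)² = 2.433 × 10^14 W.
Convert the energy scale: 786 TeV² = 7.86 × 10^8 GeV².
Result: 7.86 × 10^8 × 2.433 × 10^14 = 1.912 × 10^23 W.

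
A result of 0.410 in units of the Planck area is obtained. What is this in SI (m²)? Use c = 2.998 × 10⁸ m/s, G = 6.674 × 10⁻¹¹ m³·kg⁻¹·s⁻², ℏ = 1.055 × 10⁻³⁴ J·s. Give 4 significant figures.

1.071 × 10⁻⁷⁰ m²

One Planck area: A_P = ℏG/c³ = 2.613 × 10⁻⁷⁰ m².
0.410 × 2.613 × 10⁻⁷⁰ m² = 1.071 × 10⁻⁷⁰ m²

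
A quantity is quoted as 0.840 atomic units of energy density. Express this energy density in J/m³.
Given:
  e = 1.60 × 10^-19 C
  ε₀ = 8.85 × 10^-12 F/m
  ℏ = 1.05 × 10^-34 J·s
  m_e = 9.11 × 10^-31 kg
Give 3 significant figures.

One atomic unit of energy density: u_au = E_h/a₀³ = m_e⁴e¹⁰/((4πε₀)⁵ℏ⁸) = 3.01 × 10^13 J/m³.
0.840 × 3.01 × 10^13 J/m³ = 2.53 × 10^13 J/m³

2.53 × 10^13 J/m³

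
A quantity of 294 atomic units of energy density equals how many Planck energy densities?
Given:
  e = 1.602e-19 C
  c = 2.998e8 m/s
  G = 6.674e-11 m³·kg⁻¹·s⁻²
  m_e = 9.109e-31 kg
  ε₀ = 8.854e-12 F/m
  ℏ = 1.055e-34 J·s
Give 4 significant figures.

atomic unit of energy density: u_au = E_h/a₀³ = m_e⁴e¹⁰/((4πε₀)⁵ℏ⁸) = 2.929e13 J/m³
Planck energy density: u_P = c⁷/(ℏG²) = 4.632e113 J/m³
294 × 2.929e13 / 4.632e113 = 1.859e-98

1.859e-98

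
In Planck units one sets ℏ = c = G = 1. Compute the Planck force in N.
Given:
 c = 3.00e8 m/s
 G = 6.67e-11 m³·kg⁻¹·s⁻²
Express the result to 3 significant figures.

1.21e44 N

F_P = c⁴/G
  = 8.10e33 / 6.67e-11
  = 1.21e44 N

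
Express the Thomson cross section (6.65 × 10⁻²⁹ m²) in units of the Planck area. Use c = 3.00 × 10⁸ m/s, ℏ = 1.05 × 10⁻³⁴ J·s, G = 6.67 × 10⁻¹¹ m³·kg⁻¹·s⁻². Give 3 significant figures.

Planck area: A_P = ℏG/c³ = 2.59 × 10⁻⁷⁰ m².
6.65 × 10⁻²⁹ / 2.59 × 10⁻⁷⁰ = 2.56 × 10⁴¹

2.56 × 10⁴¹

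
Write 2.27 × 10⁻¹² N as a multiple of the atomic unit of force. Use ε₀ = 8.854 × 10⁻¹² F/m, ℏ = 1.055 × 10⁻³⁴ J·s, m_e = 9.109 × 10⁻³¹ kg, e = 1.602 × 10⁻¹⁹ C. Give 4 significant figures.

atomic unit of force: F_au = E_h/a₀ = m_e²e⁶/((4πε₀)³ℏ⁴) = 8.220 × 10⁻⁸ N.
2.27 × 10⁻¹² / 8.220 × 10⁻⁸ = 2.762 × 10⁻⁵

2.762 × 10⁻⁵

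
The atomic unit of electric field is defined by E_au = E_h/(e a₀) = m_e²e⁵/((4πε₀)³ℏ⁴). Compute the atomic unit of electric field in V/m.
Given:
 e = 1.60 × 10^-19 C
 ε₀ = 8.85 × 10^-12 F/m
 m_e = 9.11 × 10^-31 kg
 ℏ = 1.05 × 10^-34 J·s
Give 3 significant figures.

5.20 × 10^11 V/m

E_au = E_h/(e a₀) = m_e²e⁵/((4πε₀)³ℏ⁴)
E_h = 4.38 × 10^-18 J
a₀ = 5.26 × 10^-11 m
E_h/(e·a₀) = 5.20 × 10^11 V/m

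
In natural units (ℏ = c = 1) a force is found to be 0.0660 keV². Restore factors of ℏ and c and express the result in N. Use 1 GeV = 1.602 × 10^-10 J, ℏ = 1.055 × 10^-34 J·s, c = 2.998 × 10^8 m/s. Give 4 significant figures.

5.355 × 10^-8 N

Force is [E]/[L] = [E]²/(ℏc); restore (ℏc)⁻¹.
1 GeV² → 1/(ℏc) × (1 GeV in J)² = 8.114 × 10^5 N.
Convert the energy scale: 0.0660 keV² = 6.60 × 10^-14 GeV².
Result: 6.60 × 10^-14 × 8.114 × 10^5 = 5.355 × 10^-8 N.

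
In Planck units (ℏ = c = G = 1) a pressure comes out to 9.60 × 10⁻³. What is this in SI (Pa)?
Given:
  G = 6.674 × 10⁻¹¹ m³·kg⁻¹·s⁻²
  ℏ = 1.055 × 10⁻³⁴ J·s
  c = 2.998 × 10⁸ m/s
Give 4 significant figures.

4.447 × 10¹¹¹ Pa

One Planck pressure: p_P = c⁷/(ℏG²) = 4.632 × 10¹¹³ Pa.
9.60 × 10⁻³ × 4.632 × 10¹¹³ Pa = 4.447 × 10¹¹¹ Pa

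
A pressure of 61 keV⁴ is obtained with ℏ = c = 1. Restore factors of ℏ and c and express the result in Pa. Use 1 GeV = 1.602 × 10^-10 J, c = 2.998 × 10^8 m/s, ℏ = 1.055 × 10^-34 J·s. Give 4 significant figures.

Pressure is [E]/[L]³ = [E]⁴/(ℏc)³.
1 GeV⁴ → 1/(ℏc)³ × (1 GeV in J)⁴ = 2.082 × 10^37 Pa.
Convert the energy scale: 61 keV⁴ = 6.10 × 10^-23 GeV⁴.
Result: 6.10 × 10^-23 × 2.082 × 10^37 = 1.270 × 10^15 Pa.

1.270 × 10^15 Pa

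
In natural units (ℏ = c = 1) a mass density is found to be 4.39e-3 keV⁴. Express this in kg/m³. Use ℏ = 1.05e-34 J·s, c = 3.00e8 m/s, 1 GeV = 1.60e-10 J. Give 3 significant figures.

Mass density is [E]/(c²[L]³) = [E]⁴/(ℏ³c⁵).
1 GeV⁴ → 1/(ℏ³c⁵) × (1 GeV in J)⁴ = 2.33e20 kg/m³.
Convert the energy scale: 4.39e-3 keV⁴ = 4.39e-27 GeV⁴.
Result: 4.39e-27 × 2.33e20 = 1.02e-6 kg/m³.

1.02e-6 kg/m³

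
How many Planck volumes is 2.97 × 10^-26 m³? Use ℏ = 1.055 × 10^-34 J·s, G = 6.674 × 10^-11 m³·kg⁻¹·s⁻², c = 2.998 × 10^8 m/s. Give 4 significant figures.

7.031 × 10^78

Planck volume: V_P = (ℏG/c³)^(3/2) = 4.224 × 10^-105 m³.
2.97 × 10^-26 / 4.224 × 10^-105 = 7.031 × 10^78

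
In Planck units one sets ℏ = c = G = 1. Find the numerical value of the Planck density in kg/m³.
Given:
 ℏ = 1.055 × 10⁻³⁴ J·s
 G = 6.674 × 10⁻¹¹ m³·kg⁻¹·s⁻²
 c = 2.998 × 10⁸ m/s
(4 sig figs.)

5.154 × 10⁹⁶ kg/m³

ρ_P = c⁵/(ℏG²)
  = 2.422 × 10⁴² / 4.699 × 10⁻⁵⁵
  = 5.154 × 10⁹⁶ kg/m³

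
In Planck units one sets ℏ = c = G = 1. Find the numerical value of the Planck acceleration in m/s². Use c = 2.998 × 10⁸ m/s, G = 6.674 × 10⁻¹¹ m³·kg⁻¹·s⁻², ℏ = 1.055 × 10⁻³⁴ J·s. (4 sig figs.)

a_P = √(c⁷/(ℏG))
  = √(3.092 × 10¹⁰³)
  = 5.560 × 10⁵¹ m/s²

5.560 × 10⁵¹ m/s²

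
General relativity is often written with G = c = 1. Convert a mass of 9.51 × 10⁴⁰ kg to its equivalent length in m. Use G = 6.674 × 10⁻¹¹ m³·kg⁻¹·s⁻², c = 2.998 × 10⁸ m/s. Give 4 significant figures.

In G = c = 1 units mass has dimensions of length; the conversion factor is G/c².
9.51 × 10⁴⁰ kg × (G/c²) = 7.062 × 10¹³ m

7.062 × 10¹³ m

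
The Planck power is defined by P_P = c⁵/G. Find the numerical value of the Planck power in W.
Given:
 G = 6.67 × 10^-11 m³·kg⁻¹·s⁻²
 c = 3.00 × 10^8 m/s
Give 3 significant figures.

3.64 × 10^52 W

P_P = c⁵/G
  = 2.43 × 10^42 / 6.67 × 10^-11
  = 3.64 × 10^52 W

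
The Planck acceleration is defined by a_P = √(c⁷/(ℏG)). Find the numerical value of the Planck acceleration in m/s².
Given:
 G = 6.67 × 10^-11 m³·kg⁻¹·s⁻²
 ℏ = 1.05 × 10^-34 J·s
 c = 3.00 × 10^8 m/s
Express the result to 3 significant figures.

a_P = √(c⁷/(ℏG))
  = √(3.12 × 10^103)
  = 5.59 × 10^51 m/s²

5.59 × 10^51 m/s²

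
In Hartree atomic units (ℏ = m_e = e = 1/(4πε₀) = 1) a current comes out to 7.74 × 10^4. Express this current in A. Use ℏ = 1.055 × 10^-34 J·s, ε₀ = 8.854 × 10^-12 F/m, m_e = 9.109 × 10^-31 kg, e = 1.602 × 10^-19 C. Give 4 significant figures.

511.8 A

One atomic unit of electric current: I_au = e E_h/ℏ = m_e e⁵/((4πε₀)²ℏ³) = 6.612 × 10^-3 A.
7.74 × 10^4 × 6.612 × 10^-3 A = 511.8 A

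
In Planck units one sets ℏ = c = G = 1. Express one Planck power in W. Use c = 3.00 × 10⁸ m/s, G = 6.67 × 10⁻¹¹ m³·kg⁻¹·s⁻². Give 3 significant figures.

P_P = c⁵/G
  = 2.43 × 10⁴² / 6.67 × 10⁻¹¹
  = 3.64 × 10⁵² W

3.64 × 10⁵² W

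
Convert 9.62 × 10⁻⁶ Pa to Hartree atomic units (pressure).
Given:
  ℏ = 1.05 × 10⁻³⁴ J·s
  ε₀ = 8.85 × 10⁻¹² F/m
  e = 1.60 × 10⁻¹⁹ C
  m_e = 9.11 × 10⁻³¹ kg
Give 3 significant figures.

3.19 × 10⁻¹⁹

atomic unit of pressure: P_au = E_h/a₀³ = m_e⁴e¹⁰/((4πε₀)⁵ℏ⁸) = 3.01 × 10¹³ Pa.
9.62 × 10⁻⁶ / 3.01 × 10¹³ = 3.19 × 10⁻¹⁹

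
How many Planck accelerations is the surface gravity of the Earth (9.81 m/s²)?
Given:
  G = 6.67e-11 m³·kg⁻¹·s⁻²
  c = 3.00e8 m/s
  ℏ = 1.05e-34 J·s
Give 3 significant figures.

Planck acceleration: a_P = √(c⁷/(ℏG)) = 5.59e51 m/s².
9.81 / 5.59e51 = 1.76e-51

1.76e-51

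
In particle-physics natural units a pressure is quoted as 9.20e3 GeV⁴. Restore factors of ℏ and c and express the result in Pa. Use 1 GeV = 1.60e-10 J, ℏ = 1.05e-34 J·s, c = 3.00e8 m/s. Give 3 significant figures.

1.93e41 Pa

Pressure is [E]/[L]³ = [E]⁴/(ℏc)³.
1 GeV⁴ → 1/(ℏc)³ × (1 GeV in J)⁴ = 2.10e37 Pa.
Result: 9.20e3 × 2.10e37 = 1.93e41 Pa.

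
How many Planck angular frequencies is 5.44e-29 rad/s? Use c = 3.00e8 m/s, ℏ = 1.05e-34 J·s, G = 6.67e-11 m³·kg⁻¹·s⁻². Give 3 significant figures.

2.92e-72

Planck angular frequency: ω_P = √(c⁵/(ℏG)) = 1.86e43 rad/s.
5.44e-29 / 1.86e43 = 2.92e-72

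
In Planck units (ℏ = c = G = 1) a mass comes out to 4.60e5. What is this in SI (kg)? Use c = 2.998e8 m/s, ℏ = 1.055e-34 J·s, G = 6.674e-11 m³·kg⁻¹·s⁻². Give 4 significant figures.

One Planck mass: m_P = √(ℏc/G) = 2.177e-8 kg.
4.60e5 × 2.177e-8 kg = 0.01001 kg

0.01001 kg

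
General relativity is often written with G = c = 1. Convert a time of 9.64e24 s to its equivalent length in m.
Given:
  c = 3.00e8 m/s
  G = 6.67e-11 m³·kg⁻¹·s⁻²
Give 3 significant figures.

2.89e33 m

Time → length via c.
9.64e24 s × (c) = 2.89e33 m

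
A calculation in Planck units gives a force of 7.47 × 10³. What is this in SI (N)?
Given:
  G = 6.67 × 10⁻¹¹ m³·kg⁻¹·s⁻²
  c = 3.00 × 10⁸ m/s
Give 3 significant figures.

9.07 × 10⁴⁷ N

One Planck force: F_P = c⁴/G = 1.21 × 10⁴⁴ N.
7.47 × 10³ × 1.21 × 10⁴⁴ N = 9.07 × 10⁴⁷ N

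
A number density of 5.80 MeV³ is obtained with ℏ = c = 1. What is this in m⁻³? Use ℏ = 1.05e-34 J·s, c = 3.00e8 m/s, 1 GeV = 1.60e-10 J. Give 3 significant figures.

Number density is [L]⁻³ = [E]³/(ℏc)³.
1 GeV³ → 1/(ℏc)³ × (1 GeV in J)³ = 1.31e47 m⁻³.
Convert the energy scale: 5.80 MeV³ = 5.80e-9 GeV³.
Result: 5.80e-9 × 1.31e47 = 7.60e38 m⁻³.

7.60e38 m⁻³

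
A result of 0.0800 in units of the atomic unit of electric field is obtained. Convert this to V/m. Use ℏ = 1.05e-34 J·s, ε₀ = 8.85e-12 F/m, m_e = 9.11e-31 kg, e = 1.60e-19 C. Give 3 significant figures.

One atomic unit of electric field: E_au = E_h/(e a₀) = m_e²e⁵/((4πε₀)³ℏ⁴) = 5.20e11 V/m.
0.0800 × 5.20e11 V/m = 4.16e10 V/m

4.16e10 V/m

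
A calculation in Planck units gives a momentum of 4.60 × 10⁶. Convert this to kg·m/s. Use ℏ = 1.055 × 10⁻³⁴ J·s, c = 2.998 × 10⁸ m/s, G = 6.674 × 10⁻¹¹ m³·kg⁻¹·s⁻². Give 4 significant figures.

One Planck momentum: p_P = √(ℏc³/G) = 6.527 kg·m/s.
4.60 × 10⁶ × 6.527 kg·m/s = 3.002 × 10⁷ kg·m/s

3.002 × 10⁷ kg·m/s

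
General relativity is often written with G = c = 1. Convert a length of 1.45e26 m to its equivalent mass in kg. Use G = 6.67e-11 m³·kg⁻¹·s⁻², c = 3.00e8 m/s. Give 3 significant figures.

1.96e53 kg

Length → mass via c²/G.
1.45e26 m × (c²/G) = 1.96e53 kg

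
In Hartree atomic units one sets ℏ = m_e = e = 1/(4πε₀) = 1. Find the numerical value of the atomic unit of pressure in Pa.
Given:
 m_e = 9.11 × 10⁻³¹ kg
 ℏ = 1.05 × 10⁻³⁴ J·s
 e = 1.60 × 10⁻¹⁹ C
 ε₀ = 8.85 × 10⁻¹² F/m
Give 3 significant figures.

P_au = E_h/a₀³ = m_e⁴e¹⁰/((4πε₀)⁵ℏ⁸)
E_h = 4.38 × 10⁻¹⁸ J
a₀ = 5.26 × 10⁻¹¹ m
E_h/a₀³ = 3.01 × 10¹³ Pa

3.01 × 10¹³ Pa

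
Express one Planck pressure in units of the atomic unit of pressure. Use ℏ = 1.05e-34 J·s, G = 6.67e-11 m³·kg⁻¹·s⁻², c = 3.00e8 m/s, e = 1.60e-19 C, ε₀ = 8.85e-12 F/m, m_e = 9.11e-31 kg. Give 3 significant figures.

Planck pressure: p_P = c⁷/(ℏG²) = 4.68e113 Pa
atomic unit of pressure: P_au = E_h/a₀³ = m_e⁴e¹⁰/((4πε₀)⁵ℏ⁸) = 3.01e13 Pa
ratio = 4.68e113 / 3.01e13 = 1.55e100

1.55e100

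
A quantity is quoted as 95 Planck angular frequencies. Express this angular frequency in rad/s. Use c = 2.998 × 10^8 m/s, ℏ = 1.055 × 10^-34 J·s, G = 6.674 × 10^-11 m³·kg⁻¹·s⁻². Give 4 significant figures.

1.762 × 10^45 rad/s

One Planck angular frequency: ω_P = √(c⁵/(ℏG)) = 1.855 × 10^43 rad/s.
95 × 1.855 × 10^43 rad/s = 1.762 × 10^45 rad/s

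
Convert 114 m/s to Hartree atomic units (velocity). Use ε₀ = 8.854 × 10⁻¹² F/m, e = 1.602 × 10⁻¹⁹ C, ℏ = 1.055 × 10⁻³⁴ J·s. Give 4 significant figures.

atomic unit of velocity: v_au = e²/(4πε₀ℏ) = 2.186 × 10⁶ m/s.
114 / 2.186 × 10⁶ = 5.214 × 10⁻⁵

5.214 × 10⁻⁵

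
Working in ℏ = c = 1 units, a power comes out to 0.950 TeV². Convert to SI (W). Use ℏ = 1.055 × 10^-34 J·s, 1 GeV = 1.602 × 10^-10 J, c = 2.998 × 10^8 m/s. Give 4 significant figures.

2.311 × 10^20 W

Power is [E]/[T] = [E]²/ℏ.
1 GeV² → 1/ℏ × (1 GeV in J)² = 2.433 × 10^14 W.
Convert the energy scale: 0.950 TeV² = 9.50 × 10^5 GeV².
Result: 9.50 × 10^5 × 2.433 × 10^14 = 2.311 × 10^20 W.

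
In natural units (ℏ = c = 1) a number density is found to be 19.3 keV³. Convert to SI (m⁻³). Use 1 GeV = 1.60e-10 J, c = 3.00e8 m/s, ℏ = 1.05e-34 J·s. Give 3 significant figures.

Number density is [L]⁻³ = [E]³/(ℏc)³.
1 GeV³ → 1/(ℏc)³ × (1 GeV in J)³ = 1.31e47 m⁻³.
Convert the energy scale: 19.3 keV³ = 1.93e-17 GeV³.
Result: 1.93e-17 × 1.31e47 = 2.53e30 m⁻³.

2.53e30 m⁻³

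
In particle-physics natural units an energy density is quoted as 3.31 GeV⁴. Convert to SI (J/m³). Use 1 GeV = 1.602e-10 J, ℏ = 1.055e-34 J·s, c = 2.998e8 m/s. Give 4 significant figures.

[E]/[L]³ = [E]⁴/(ℏc)³; restore (ℏc)⁻³.
1 GeV⁴ → 1/(ℏc)³ × (1 GeV in J)⁴ = 2.082e37 J/m³.
Result: 3.31 × 2.082e37 = 6.890e37 J/m³.

6.890e37 J/m³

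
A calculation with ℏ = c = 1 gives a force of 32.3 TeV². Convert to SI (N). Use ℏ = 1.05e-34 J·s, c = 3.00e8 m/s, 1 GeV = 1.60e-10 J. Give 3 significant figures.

2.63e13 N

Force is [E]/[L] = [E]²/(ℏc); restore (ℏc)⁻¹.
1 GeV² → 1/(ℏc) × (1 GeV in J)² = 8.13e5 N.
Convert the energy scale: 32.3 TeV² = 3.23e7 GeV².
Result: 3.23e7 × 8.13e5 = 2.63e13 N.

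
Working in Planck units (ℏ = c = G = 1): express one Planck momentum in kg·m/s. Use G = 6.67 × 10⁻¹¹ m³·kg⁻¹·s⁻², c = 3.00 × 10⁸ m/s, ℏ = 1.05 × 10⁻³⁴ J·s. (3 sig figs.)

From ℏ = c = G = 1 the momentum scale is p_P = √(ℏc³/G).
  = √(42.5)
  = 6.52 kg·m/s

6.52 kg·m/s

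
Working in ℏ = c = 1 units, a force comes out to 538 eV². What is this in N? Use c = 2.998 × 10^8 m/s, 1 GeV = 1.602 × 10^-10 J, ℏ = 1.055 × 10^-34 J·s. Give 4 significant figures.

4.365 × 10^-10 N

Force is [E]/[L] = [E]²/(ℏc); restore (ℏc)⁻¹.
1 GeV² → 1/(ℏc) × (1 GeV in J)² = 8.114 × 10^5 N.
Convert the energy scale: 538 eV² = 5.38 × 10^-16 GeV².
Result: 5.38 × 10^-16 × 8.114 × 10^5 = 4.365 × 10^-10 N.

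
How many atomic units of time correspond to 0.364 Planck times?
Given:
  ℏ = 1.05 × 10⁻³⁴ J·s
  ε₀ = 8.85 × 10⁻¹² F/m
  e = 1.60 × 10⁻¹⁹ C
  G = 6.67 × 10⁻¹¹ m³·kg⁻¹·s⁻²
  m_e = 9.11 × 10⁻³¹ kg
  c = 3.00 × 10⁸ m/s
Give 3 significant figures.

Planck time: t_P = √(ℏG/c⁵) = 5.37 × 10⁻⁴⁴ s
atomic unit of time: τ_au = (4πε₀)²ℏ³/(m_e e⁴) = 2.40 × 10⁻¹⁷ s
0.364 × 5.37 × 10⁻⁴⁴ / 2.40 × 10⁻¹⁷ = 8.15 × 10⁻²⁸

8.15 × 10⁻²⁸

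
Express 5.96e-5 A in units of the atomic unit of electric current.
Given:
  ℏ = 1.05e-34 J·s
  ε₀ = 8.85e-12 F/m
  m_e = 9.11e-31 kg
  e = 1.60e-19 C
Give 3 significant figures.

8.93e-3

atomic unit of electric current: I_au = e E_h/ℏ = m_e e⁵/((4πε₀)²ℏ³) = 6.67e-3 A.
5.96e-5 / 6.67e-3 = 8.93e-3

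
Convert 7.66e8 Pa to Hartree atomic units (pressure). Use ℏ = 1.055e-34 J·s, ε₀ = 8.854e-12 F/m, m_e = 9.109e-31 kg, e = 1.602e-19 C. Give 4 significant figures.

2.615e-5

atomic unit of pressure: P_au = E_h/a₀³ = m_e⁴e¹⁰/((4πε₀)⁵ℏ⁸) = 2.929e13 Pa.
7.66e8 / 2.929e13 = 2.615e-5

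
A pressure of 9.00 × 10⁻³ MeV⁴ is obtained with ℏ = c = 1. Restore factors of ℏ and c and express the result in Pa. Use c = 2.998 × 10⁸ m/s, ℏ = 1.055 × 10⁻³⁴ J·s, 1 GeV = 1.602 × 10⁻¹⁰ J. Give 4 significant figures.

1.873 × 10²³ Pa

Pressure is [E]/[L]³ = [E]⁴/(ℏc)³.
1 GeV⁴ → 1/(ℏc)³ × (1 GeV in J)⁴ = 2.082 × 10³⁷ Pa.
Convert the energy scale: 9.00 × 10⁻³ MeV⁴ = 9.00 × 10⁻¹⁵ GeV⁴.
Result: 9.00 × 10⁻¹⁵ × 2.082 × 10³⁷ = 1.873 × 10²³ Pa.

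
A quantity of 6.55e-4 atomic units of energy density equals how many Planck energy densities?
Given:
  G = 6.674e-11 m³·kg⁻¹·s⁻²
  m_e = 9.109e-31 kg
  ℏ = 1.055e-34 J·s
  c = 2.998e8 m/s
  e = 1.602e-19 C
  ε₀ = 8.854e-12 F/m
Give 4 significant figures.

4.142e-104

atomic unit of energy density: u_au = E_h/a₀³ = m_e⁴e¹⁰/((4πε₀)⁵ℏ⁸) = 2.929e13 J/m³
Planck energy density: u_P = c⁷/(ℏG²) = 4.632e113 J/m³
6.55e-4 × 2.929e13 / 4.632e113 = 4.142e-104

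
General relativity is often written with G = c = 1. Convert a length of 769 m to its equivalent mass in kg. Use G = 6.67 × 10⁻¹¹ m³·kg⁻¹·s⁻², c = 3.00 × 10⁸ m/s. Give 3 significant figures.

1.04 × 10³⁰ kg

Length → mass via c²/G.
769 m × (c²/G) = 1.04 × 10³⁰ kg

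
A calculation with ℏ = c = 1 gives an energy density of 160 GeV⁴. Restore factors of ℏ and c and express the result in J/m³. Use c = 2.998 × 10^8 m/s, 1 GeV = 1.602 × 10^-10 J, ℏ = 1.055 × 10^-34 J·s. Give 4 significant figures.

[E]/[L]³ = [E]⁴/(ℏc)³; restore (ℏc)⁻³.
1 GeV⁴ → 1/(ℏc)³ × (1 GeV in J)⁴ = 2.082 × 10^37 J/m³.
Result: 160 × 2.082 × 10^37 = 3.331 × 10^39 J/m³.

3.331 × 10^39 J/m³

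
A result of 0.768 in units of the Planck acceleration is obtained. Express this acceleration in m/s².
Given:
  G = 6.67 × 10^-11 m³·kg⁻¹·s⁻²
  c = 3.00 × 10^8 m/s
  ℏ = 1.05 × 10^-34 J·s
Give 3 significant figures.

4.29 × 10^51 m/s²

One Planck acceleration: a_P = √(c⁷/(ℏG)) = 5.59 × 10^51 m/s².
0.768 × 5.59 × 10^51 m/s² = 4.29 × 10^51 m/s²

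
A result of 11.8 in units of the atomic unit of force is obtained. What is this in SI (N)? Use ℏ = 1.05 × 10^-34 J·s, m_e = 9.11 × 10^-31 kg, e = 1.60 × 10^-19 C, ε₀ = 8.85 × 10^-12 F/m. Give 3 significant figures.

One atomic unit of force: F_au = E_h/a₀ = m_e²e⁶/((4πε₀)³ℏ⁴) = 8.33 × 10^-8 N.
11.8 × 8.33 × 10^-8 N = 9.83 × 10^-7 N

9.83 × 10^-7 N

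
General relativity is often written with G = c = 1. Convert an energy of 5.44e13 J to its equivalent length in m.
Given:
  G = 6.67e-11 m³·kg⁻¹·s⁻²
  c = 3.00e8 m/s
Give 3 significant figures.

Energy → length via G/c⁴.
5.44e13 J × (G/c⁴) = 4.48e-31 m

4.48e-31 m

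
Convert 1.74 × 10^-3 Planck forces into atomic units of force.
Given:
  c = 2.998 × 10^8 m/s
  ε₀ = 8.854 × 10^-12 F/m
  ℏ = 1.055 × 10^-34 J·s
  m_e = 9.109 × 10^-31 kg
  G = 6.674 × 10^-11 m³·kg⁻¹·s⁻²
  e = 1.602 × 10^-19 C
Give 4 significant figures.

Planck force: F_P = c⁴/G = 1.210 × 10^44 N
atomic unit of force: F_au = E_h/a₀ = m_e²e⁶/((4πε₀)³ℏ⁴) = 8.220 × 10^-8 N
1.74 × 10^-3 × 1.210 × 10^44 / 8.220 × 10^-8 = 2.562 × 10^48

2.562 × 10^48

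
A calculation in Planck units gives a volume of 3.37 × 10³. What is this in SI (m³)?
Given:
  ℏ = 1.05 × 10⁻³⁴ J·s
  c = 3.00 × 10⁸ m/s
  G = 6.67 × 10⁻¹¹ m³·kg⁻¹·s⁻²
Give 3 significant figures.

One Planck volume: V_P = (ℏG/c³)^(3/2) = 4.18 × 10⁻¹⁰⁵ m³.
3.37 × 10³ × 4.18 × 10⁻¹⁰⁵ m³ = 1.41 × 10⁻¹⁰¹ m³

1.41 × 10⁻¹⁰¹ m³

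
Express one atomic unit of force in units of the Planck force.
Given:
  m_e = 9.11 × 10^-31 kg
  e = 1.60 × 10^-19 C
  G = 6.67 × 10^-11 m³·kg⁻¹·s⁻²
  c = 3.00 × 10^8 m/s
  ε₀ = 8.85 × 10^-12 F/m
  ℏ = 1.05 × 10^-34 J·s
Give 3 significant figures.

6.86 × 10^-52

atomic unit of force: F_au = E_h/a₀ = m_e²e⁶/((4πε₀)³ℏ⁴) = 8.33 × 10^-8 N
Planck force: F_P = c⁴/G = 1.21 × 10^44 N
ratio = 8.33 × 10^-8 / 1.21 × 10^44 = 6.86 × 10^-52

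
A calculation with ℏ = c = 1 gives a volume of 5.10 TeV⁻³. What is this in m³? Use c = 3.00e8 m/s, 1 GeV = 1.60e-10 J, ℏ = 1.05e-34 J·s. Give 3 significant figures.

Volume is [L]³ = [E]⁻³·(ℏc)³.
1 GeV⁻³ → (ℏc)³ × (1 GeV in J)⁻³ = 7.63e-48 m³.
Convert the energy scale: 5.10 TeV⁻³ = 5.10e-9 GeV⁻³.
Result: 5.10e-9 × 7.63e-48 = 3.89e-56 m³.

3.89e-56 m³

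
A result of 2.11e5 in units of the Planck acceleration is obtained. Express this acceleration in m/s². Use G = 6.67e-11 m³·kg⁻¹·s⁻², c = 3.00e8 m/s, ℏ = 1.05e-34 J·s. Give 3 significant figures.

1.18e57 m/s²

One Planck acceleration: a_P = √(c⁷/(ℏG)) = 5.59e51 m/s².
2.11e5 × 5.59e51 m/s² = 1.18e57 m/s²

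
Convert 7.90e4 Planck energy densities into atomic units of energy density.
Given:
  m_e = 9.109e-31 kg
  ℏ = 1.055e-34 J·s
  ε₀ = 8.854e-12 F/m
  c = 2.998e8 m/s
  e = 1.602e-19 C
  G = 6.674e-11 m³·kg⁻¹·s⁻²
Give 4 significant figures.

Planck energy density: u_P = c⁷/(ℏG²) = 4.632e113 J/m³
atomic unit of energy density: u_au = E_h/a₀³ = m_e⁴e¹⁰/((4πε₀)⁵ℏ⁸) = 2.929e13 J/m³
7.90e4 × 4.632e113 / 2.929e13 = 1.249e105

1.249e105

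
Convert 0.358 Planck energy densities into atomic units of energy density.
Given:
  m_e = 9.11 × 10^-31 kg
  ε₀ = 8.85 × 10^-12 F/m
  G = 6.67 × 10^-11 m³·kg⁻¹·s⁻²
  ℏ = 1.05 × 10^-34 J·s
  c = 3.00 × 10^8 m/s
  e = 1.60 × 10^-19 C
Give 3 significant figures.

5.56 × 10^99

Planck energy density: u_P = c⁷/(ℏG²) = 4.68 × 10^113 J/m³
atomic unit of energy density: u_au = E_h/a₀³ = m_e⁴e¹⁰/((4πε₀)⁵ℏ⁸) = 3.01 × 10^13 J/m³
0.358 × 4.68 × 10^113 / 3.01 × 10^13 = 5.56 × 10^99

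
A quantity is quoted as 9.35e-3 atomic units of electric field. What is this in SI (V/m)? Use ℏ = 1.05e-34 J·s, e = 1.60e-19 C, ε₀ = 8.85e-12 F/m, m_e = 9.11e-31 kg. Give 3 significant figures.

4.87e9 V/m

One atomic unit of electric field: E_au = E_h/(e a₀) = m_e²e⁵/((4πε₀)³ℏ⁴) = 5.20e11 V/m.
9.35e-3 × 5.20e11 V/m = 4.87e9 V/m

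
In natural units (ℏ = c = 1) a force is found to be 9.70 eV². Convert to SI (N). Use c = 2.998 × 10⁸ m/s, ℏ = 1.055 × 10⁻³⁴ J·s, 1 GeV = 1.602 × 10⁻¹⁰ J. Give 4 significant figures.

7.871 × 10⁻¹² N

Force is [E]/[L] = [E]²/(ℏc); restore (ℏc)⁻¹.
1 GeV² → 1/(ℏc) × (1 GeV in J)² = 8.114 × 10⁵ N.
Convert the energy scale: 9.70 eV² = 9.70 × 10⁻¹⁸ GeV².
Result: 9.70 × 10⁻¹⁸ × 8.114 × 10⁵ = 7.871 × 10⁻¹² N.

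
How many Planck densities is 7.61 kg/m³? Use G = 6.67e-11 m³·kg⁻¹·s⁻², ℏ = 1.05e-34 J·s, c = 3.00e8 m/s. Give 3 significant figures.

Planck density: ρ_P = c⁵/(ℏG²) = 5.20e96 kg/m³.
7.61 / 5.20e96 = 1.46e-96

1.46e-96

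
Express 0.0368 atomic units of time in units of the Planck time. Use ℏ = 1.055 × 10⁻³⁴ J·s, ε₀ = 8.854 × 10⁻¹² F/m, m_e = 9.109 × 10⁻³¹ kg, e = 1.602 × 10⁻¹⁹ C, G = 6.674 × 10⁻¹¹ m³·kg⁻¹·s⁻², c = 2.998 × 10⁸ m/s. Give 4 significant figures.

1.654 × 10²⁵

atomic unit of time: τ_au = (4πε₀)²ℏ³/(m_e e⁴) = 2.423 × 10⁻¹⁷ s
Planck time: t_P = √(ℏG/c⁵) = 5.392 × 10⁻⁴⁴ s
0.0368 × 2.423 × 10⁻¹⁷ / 5.392 × 10⁻⁴⁴ = 1.654 × 10²⁵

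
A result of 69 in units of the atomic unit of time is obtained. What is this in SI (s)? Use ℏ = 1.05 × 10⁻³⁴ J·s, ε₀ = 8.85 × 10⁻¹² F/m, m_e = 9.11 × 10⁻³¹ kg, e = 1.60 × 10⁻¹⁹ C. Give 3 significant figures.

1.65 × 10⁻¹⁵ s

One atomic unit of time: τ_au = (4πε₀)²ℏ³/(m_e e⁴) = 2.40 × 10⁻¹⁷ s.
69 × 2.40 × 10⁻¹⁷ s = 1.65 × 10⁻¹⁵ s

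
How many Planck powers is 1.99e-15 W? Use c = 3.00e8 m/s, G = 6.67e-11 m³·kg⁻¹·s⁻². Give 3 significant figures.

Planck power: P_P = c⁵/G = 3.64e52 W.
1.99e-15 / 3.64e52 = 5.46e-68

5.46e-68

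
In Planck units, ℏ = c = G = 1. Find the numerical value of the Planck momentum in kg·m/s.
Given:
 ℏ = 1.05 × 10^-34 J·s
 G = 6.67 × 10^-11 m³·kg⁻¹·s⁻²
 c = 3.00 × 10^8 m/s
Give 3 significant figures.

6.52 kg·m/s

The unique combination of the constants set to 1 with dimensions of momentum is p_P = √(ℏc³/G).
  = √(42.5)
  = 6.52 kg·m/s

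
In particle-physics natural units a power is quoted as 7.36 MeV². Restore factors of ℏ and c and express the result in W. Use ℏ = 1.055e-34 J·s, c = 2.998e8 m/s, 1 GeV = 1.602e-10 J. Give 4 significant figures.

Power is [E]/[T] = [E]²/ℏ.
1 GeV² → 1/ℏ × (1 GeV in J)² = 2.433e14 W.
Convert the energy scale: 7.36 MeV² = 7.36e-6 GeV².
Result: 7.36e-6 × 2.433e14 = 1.790e9 W.

1.790e9 W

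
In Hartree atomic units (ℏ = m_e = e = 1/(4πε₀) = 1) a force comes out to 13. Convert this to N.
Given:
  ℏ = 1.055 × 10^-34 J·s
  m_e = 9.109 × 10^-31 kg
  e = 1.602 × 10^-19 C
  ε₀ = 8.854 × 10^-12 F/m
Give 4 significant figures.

1.069 × 10^-6 N

One atomic unit of force: F_au = E_h/a₀ = m_e²e⁶/((4πε₀)³ℏ⁴) = 8.220 × 10^-8 N.
13 × 8.220 × 10^-8 N = 1.069 × 10^-6 N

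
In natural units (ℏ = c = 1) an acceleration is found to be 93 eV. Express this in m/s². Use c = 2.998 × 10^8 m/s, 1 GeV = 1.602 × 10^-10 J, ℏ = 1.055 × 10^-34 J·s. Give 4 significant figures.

Acceleration is [L]/[T]² = c·[E]/ℏ.
1 GeV → c/ℏ × (1 GeV in J) = 4.552 × 10^32 m/s².
Convert the energy scale: 93 eV = 9.30 × 10^-8 GeV.
Result: 9.30 × 10^-8 × 4.552 × 10^32 = 4.234 × 10^25 m/s².

4.234 × 10^25 m/s²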